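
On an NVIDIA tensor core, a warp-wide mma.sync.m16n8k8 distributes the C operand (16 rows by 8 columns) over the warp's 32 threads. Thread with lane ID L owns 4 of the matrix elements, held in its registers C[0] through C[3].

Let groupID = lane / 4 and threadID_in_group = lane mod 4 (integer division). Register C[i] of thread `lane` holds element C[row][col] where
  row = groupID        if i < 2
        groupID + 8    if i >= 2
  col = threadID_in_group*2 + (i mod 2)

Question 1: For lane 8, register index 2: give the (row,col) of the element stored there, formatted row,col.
L=8->gid=8>>2=2, tid=8&3=0
[2]->row 2+8=10  col 0·2+0=0

10,0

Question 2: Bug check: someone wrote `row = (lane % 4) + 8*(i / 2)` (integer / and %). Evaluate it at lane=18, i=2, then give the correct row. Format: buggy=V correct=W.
`(lane % 4) + 8*(i / 2)`[18,2]->10
lane 18->18/4=4, 18 mod 4=2
i=2  r:4+8->12  c:2·2+0->4
row: 10 vs 12

buggy=10 correct=12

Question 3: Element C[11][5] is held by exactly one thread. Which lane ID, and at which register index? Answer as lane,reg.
r: 11->gid=3,r8=1  c: 5->tid=2,i&1=1
L=3*4+2=14  i=1*2+1=3

14,3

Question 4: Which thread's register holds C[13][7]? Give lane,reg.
23,3

r: 13->gid=5,r8=1  c: 7->tid=3,i&1=1
L=5*4+3=23  i=1*2+1=3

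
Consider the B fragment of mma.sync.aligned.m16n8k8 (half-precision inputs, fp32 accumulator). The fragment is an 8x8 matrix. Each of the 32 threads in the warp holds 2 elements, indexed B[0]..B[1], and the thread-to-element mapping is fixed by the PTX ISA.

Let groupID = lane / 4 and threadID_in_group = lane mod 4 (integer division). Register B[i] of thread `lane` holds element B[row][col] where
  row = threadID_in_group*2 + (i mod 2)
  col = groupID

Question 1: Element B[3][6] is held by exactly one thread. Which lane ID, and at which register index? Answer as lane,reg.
25,1

c:6=>grp=6  r:3=>tig=1,lo=1
L=6*4+1=25  i=1=1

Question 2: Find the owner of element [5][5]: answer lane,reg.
c=5⇒gr=5  r=5⇒th=2,odd=1
L=5*4+2=22  i=1=1

22,1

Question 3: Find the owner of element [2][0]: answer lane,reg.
1,0

c: 0->gid=0  r: 2->tid=1,i&1=0
L=0*4+1=1  i=0=0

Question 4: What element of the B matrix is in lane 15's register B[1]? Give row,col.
lane 15: grp=3 (15/4), tig=3 (15%4)
i=1: r=3*2+1=7, c=grp=3

7,3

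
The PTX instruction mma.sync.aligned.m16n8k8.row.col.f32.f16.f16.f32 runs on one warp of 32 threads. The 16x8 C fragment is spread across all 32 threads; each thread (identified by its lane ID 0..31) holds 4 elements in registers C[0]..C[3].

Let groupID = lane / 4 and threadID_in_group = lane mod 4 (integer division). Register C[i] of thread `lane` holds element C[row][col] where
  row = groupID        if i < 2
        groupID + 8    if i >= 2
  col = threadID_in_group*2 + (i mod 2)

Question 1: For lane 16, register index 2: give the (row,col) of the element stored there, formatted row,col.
12,0

16: gid=4,tid=0
[2] (4+8,0*2+0) = (12,0)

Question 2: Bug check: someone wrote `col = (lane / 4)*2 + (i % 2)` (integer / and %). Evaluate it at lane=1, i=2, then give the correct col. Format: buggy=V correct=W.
buggy=0 correct=2

`(lane / 4)*2 + (i % 2)`[1,2]=>0
L=1=>grp=1>>2=0, tig=1&3=1
[2]=>row 0+8=8  col 1·2+0=2
col: 0 vs 2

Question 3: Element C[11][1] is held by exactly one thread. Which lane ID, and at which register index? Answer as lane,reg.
12,3

r: 11->gid=3,r8=1  c: 1->tid=0,i&1=1
L=3*4+0=12  i=1*2+1=3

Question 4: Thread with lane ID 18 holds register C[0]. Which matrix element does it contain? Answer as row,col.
4,4

lane 18->18/4=4, 18 mod 4=2
i=0  r:4+0->4  c:2·2+0->4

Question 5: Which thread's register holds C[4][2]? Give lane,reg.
r=4->g=4,rb=0  c=2->t=1,b0=0
L=4*4+1=17  i=0*2+0=0

17,0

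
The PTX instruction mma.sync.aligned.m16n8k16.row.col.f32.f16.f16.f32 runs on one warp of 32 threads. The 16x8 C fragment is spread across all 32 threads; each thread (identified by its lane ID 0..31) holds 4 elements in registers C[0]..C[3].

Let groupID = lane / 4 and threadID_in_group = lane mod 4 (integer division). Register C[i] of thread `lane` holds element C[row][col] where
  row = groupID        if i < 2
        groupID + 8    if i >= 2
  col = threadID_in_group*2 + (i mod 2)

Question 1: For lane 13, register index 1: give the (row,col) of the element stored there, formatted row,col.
3,3

lane 13: gid=3 (13/4), tid=1 (13%4)
i=1: r=3+0=3, c=1*2+1=3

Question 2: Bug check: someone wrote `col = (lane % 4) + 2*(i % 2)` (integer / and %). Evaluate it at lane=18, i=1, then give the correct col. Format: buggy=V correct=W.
buggy=4 correct=5

`(lane % 4) + 2*(i % 2)`[18,1]→4
lane 18: G=4 (18/4), T=2 (18%4)
i=1: r=4+0=4, c=2*2+1=5
col: 4 vs 5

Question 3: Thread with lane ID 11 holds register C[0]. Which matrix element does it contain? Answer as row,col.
lane 11: g=2 (11/4), t=3 (11%4)
i=0: r=2+0=2, c=3*2+0=6

2,6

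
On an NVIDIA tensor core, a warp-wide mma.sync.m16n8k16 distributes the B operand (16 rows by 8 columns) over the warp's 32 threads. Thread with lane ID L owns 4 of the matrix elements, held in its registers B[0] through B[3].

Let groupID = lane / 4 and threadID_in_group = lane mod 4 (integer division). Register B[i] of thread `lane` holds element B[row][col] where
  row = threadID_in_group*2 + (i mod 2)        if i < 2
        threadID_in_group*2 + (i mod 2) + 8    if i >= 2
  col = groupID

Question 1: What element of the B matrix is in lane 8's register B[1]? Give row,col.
lane 8⇒8/4=2, 8 mod 4=0
i=1  r:2·0+1+0⇒1  c:2

1,2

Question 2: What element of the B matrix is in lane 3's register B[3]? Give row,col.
lane 3: grp=0 (3/4), tig=3 (3%4)
i=3: r=3*2+1+8=15, c=grp=0

15,0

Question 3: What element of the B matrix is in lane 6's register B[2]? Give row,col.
lane 6->6/4=1, 6 mod 4=2
i=2  r:2·2+0+8->12  c:1

12,1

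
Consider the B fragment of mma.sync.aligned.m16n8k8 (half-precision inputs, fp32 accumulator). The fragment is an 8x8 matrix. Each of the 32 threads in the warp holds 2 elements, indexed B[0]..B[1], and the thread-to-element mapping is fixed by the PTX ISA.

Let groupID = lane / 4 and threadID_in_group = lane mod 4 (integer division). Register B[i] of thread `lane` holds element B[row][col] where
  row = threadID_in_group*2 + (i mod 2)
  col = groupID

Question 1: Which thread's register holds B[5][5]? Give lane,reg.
c=5→G=5  r=5→T=2,p=1
L=5*4+2=22  i=1=1

22,1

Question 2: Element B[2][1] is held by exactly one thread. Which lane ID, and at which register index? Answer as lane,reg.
5,0

c=1→G=1  r=2→T=1,p=0
L=1*4+1=5  i=0=0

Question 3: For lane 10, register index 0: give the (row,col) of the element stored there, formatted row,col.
4,2

L=10->g=10>>2=2, t=10&3=2
[0]->row 2·2+0=4  col g=2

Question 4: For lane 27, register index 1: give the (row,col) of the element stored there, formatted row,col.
7,6

27: grp=6,tig=3
[1] (3*2+1,6) = (7,6)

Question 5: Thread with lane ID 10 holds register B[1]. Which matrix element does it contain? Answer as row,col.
5,2

lane 10: G=2 (10/4), T=2 (10%4)
i=1: r=2*2+1=5, c=G=2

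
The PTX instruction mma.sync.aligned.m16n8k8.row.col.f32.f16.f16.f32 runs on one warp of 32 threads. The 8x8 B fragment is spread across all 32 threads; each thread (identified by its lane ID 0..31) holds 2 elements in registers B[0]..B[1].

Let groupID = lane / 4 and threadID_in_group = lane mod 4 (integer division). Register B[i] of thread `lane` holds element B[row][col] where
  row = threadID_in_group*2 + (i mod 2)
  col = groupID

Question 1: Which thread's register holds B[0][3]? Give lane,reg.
c: 3->gid=3  r: 0->tid=0,i&1=0
L=3*4+0=12  i=0=0

12,0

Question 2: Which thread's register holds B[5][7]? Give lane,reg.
c:7=>grp=7  r:5=>tig=2,lo=1
L=7*4+2=30  i=1=1

30,1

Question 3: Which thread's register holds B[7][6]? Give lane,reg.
27,1

c:6=>grp=6  r:7=>tig=3,lo=1
L=6*4+3=27  i=1=1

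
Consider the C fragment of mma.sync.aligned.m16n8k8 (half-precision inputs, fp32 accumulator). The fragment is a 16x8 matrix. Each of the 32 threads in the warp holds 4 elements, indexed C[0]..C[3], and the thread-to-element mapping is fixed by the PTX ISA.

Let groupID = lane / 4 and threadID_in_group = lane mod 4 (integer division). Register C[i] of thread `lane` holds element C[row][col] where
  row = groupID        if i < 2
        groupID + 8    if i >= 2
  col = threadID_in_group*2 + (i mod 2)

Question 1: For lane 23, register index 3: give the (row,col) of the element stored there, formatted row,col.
13,7

23: gid=5,tid=3
[3] (5+8,3*2+1) = (13,7)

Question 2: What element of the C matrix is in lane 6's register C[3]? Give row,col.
9,5

lane 6=>6/4=1, 6 mod 4=2
i=3  r:1+8=>9  c:2·2+1=>5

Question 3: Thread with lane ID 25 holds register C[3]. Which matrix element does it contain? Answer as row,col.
14,3

25: G=6,T=1
[3] (6+8,1*2+1) = (14,3)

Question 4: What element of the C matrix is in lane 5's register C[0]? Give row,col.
1,2

5: gr=1,th=1
[0] (1+0,1*2+0) = (1,2)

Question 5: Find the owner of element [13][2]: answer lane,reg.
21,2

r:13=>grp=5,rB=1  c:2=>tig=1,lo=0
L=5*4+1=21  i=1*2+0=2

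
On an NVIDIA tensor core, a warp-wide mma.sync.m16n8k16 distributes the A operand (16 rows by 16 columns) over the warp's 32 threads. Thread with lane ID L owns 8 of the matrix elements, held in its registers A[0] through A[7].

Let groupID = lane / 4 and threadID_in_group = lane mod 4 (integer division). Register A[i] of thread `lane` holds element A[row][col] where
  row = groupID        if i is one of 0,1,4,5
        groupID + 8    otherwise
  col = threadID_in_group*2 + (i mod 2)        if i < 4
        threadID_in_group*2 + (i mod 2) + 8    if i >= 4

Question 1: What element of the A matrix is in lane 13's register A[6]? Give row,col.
lane 13: gid=3 (13/4), tid=1 (13%4)
i=6: r=3+8=11, c=1*2+0+8=10

11,10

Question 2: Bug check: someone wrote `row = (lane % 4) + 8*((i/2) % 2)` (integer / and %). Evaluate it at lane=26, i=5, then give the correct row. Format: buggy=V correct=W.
`(lane % 4) + 8*((i/2) % 2)`[26,5]->2
lane 26->26/4=6, 26 mod 4=2
i=5  r:6+0->6  c:2·2+1+8->13
row: 2 vs 6

buggy=2 correct=6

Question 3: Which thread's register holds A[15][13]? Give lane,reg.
30,7

r:15=>grp=7,rB=1  c:13=>cB=1,tig=2,lo=1
L=7*4+2=30  i=1*4+1*2+1=7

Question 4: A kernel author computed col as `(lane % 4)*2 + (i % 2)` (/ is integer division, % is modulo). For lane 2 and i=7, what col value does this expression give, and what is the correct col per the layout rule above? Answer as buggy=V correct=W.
`(lane % 4)*2 + (i % 2)`[2,7]->5
2: g=0,t=2
[7] (0+8,2*2+1+8) = (8,13)
col: 5 vs 13

buggy=5 correct=13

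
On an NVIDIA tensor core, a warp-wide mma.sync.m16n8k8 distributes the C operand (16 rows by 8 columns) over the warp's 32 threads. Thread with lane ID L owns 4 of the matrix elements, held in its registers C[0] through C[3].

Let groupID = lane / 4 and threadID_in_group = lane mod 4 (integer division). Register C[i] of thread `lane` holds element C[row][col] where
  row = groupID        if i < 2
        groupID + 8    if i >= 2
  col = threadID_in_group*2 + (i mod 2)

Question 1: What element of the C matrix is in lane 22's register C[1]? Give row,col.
lane 22⇒22/4=5, 22 mod 4=2
i=1  r:5+0⇒5  c:2·2+1⇒5

5,5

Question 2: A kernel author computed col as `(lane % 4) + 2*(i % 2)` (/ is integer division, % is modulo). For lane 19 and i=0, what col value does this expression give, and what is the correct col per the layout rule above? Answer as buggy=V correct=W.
buggy=3 correct=6

`(lane % 4) + 2*(i % 2)`[19,0]=>3
lane 19=>19/4=4, 19 mod 4=3
i=0  r:4+0=>4  c:2·3+0=>6
col: 3 vs 6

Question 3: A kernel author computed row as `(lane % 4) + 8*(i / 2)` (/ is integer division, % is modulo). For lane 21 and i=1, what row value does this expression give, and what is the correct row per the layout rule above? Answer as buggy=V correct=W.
buggy=1 correct=5

`(lane % 4) + 8*(i / 2)`[21,1]->1
lane 21: g=5 (21/4), t=1 (21%4)
i=1: r=5+0=5, c=1*2+1=3
row: 1 vs 5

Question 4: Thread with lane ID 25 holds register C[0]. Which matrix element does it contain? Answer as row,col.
25: g=6,t=1
[0] (6+0,1*2+0) = (6,2)

6,2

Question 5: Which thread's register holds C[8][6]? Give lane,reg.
r=8→G=0,rhi=1  c=6→T=3,p=0
L=0*4+3=3  i=1*2+0=2

3,2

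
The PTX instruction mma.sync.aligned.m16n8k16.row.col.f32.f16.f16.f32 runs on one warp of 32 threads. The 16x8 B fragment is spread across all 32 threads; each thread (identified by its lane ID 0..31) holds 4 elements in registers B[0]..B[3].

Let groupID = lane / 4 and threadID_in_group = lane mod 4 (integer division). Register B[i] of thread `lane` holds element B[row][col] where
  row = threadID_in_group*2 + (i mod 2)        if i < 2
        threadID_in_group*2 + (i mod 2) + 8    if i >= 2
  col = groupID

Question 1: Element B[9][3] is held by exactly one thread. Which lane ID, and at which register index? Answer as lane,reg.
c=3->g=3  r=9->rb=1,t=0,b0=1
L=3*4+0=12  i=1*2+1=3

12,3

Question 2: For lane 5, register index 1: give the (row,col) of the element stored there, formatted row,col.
3,1

lane 5: grp=1 (5/4), tig=1 (5%4)
i=1: r=1*2+1+0=3, c=grp=1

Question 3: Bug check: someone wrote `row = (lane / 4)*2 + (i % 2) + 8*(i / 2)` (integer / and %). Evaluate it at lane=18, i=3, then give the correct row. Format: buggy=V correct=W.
buggy=17 correct=13

`(lane / 4)*2 + (i % 2) + 8*(i / 2)`[18,3]->17
lane 18->18/4=4, 18 mod 4=2
i=3  r:2·2+1+8->13  c:4
row: 17 vs 13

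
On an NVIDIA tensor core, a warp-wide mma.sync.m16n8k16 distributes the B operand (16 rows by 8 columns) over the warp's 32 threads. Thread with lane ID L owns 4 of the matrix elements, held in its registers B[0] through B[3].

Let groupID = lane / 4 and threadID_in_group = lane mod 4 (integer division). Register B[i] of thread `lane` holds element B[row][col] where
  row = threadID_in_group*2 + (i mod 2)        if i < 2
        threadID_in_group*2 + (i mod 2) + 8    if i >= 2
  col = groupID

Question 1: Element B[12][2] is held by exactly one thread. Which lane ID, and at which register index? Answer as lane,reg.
c:2=>grp=2  r:12=>rB=1,tig=2,lo=0
L=2*4+2=10  i=1*2+0=2

10,2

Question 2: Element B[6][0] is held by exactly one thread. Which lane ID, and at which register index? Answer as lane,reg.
c:0=>grp=0  r:6=>rB=0,tig=3,lo=0
L=0*4+3=3  i=0*2+0=0

3,0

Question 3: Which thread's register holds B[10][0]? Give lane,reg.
c:0=>grp=0  r:10=>rB=1,tig=1,lo=0
L=0*4+1=1  i=1*2+0=2

1,2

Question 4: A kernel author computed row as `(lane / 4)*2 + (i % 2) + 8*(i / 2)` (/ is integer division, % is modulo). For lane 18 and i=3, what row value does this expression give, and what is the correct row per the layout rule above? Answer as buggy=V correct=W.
buggy=17 correct=13

`(lane / 4)*2 + (i % 2) + 8*(i / 2)`[18,3]->17
lane 18->18/4=4, 18 mod 4=2
i=3  r:2·2+1+8->13  c:4
row: 17 vs 13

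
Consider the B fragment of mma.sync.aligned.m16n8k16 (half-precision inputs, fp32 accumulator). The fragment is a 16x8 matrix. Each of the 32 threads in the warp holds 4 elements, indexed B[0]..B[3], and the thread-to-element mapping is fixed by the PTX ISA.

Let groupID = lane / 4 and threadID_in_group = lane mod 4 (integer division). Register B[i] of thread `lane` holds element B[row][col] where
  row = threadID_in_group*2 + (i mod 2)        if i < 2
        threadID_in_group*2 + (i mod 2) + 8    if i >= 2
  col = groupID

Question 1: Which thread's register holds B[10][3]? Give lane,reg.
c: 3->gid=3  r: 10->r8=1,tid=1,i&1=0
L=3*4+1=13  i=1*2+0=2

13,2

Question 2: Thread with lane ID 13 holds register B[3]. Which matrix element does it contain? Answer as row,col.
11,3

lane 13: gid=3 (13/4), tid=1 (13%4)
i=3: r=1*2+1+8=11, c=gid=3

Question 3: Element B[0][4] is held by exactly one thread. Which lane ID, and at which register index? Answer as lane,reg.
c=4⇒gr=4  r=0⇒Rb=0,th=0,odd=0
L=4*4+0=16  i=0*2+0=0

16,0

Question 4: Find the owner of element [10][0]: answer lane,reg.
c=0⇒gr=0  r=10⇒Rb=1,th=1,odd=0
L=0*4+1=1  i=1*2+0=2

1,2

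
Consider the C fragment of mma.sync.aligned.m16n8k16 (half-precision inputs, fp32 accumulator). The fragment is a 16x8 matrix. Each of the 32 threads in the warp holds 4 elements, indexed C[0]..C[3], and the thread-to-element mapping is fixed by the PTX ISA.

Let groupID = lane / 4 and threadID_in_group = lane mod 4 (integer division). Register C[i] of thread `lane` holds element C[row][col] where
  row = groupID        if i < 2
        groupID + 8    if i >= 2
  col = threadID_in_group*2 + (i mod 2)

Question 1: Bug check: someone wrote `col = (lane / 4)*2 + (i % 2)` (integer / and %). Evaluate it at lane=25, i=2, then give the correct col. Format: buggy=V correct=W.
`(lane / 4)*2 + (i % 2)`[25,2]⇒12
L=25⇒gr=25>>2=6, th=25&3=1
[2]⇒row 6+8=14  col 1·2+0=2
col: 12 vs 2

buggy=12 correct=2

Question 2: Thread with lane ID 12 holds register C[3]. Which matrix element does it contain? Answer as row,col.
11,1

12: gid=3,tid=0
[3] (3+8,0*2+1) = (11,1)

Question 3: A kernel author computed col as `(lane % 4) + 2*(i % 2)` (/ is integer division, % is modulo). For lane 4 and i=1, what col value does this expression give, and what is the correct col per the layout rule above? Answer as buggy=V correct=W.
buggy=2 correct=1

`(lane % 4) + 2*(i % 2)`[4,1]=>2
4: grp=1,tig=0
[1] (1+0,0*2+1) = (1,1)
col: 2 vs 1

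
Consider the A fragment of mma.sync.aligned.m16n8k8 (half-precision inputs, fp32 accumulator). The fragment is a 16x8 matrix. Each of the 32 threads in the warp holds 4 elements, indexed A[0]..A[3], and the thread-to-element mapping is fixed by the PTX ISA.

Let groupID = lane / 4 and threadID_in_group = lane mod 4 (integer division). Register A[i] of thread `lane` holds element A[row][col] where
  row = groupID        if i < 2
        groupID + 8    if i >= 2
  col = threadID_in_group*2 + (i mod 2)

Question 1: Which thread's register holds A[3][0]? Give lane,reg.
12,0

r: 3->gid=3,r8=0  c: 0->tid=0,i&1=0
L=3*4+0=12  i=0*2+0=0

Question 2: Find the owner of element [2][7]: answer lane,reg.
11,1

r: 2->gid=2,r8=0  c: 7->tid=3,i&1=1
L=2*4+3=11  i=0*2+1=1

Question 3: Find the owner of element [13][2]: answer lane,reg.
r=13→G=5,rhi=1  c=2→T=1,p=0
L=5*4+1=21  i=1*2+0=2

21,2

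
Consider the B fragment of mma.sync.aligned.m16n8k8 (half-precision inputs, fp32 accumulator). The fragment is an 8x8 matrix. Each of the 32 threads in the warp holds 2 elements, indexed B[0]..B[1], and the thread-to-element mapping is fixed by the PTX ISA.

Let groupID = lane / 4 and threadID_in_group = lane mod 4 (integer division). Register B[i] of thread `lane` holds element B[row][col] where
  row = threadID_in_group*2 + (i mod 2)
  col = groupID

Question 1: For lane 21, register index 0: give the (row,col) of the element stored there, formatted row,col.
L=21⇒gr=21>>2=5, th=21&3=1
[0]⇒row 1·2+0=2  col gr=5

2,5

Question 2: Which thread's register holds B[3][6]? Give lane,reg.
c:6=>grp=6  r:3=>tig=1,lo=1
L=6*4+1=25  i=1=1

25,1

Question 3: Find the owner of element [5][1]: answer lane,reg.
c=1→G=1  r=5→T=2,p=1
L=1*4+2=6  i=1=1

6,1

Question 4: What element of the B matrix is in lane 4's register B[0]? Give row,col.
0,1

lane 4: gr=1 (4/4), th=0 (4%4)
i=0: r=0*2+0=0, c=gr=1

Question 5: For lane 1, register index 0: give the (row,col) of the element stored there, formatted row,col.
1: g=0,t=1
[0] (1*2+0,0) = (2,0)

2,0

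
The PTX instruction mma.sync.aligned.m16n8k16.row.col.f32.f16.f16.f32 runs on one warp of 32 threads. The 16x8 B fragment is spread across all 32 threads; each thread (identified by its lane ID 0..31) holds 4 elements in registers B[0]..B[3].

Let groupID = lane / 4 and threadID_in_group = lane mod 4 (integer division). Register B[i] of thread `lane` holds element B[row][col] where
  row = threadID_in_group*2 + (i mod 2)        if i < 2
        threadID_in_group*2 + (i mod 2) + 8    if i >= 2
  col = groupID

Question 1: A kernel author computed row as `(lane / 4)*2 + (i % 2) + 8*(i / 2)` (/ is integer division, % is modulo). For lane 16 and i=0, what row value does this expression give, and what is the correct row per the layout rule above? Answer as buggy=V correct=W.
`(lane / 4)*2 + (i % 2) + 8*(i / 2)`[16,0]=>8
L=16=>grp=16>>2=4, tig=16&3=0
[0]=>row 0·2+0+0=0  col grp=4
row: 8 vs 0

buggy=8 correct=0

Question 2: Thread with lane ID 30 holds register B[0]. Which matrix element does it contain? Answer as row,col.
4,7

L=30->gid=30>>2=7, tid=30&3=2
[0]->row 2·2+0+0=4  col gid=7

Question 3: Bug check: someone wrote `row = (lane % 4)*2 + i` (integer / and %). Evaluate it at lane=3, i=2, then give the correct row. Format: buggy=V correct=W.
`(lane % 4)*2 + i`[3,2]→8
lane 3: G=0 (3/4), T=3 (3%4)
i=2: r=3*2+0+8=14, c=G=0
row: 8 vs 14

buggy=8 correct=14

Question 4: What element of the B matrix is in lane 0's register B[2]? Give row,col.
L=0⇒gr=0>>2=0, th=0&3=0
[2]⇒row 0·2+0+8=8  col gr=0

8,0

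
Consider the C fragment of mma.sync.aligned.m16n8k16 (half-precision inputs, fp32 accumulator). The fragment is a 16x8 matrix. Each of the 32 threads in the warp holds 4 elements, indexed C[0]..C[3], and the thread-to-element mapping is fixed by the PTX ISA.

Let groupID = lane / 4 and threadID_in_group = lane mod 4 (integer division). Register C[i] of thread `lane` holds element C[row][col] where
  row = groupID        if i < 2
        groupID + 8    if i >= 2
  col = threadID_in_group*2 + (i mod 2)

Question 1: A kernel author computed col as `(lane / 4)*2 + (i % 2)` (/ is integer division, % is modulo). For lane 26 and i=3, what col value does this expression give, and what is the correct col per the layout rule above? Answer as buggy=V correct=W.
`(lane / 4)*2 + (i % 2)`[26,3]->13
26: g=6,t=2
[3] (6+8,2*2+1) = (14,5)
col: 13 vs 5

buggy=13 correct=5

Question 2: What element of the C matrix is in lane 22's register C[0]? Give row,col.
5,4

22: grp=5,tig=2
[0] (5+0,2*2+0) = (5,4)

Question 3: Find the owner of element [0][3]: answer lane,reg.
r:0=>grp=0,rB=0  c:3=>tig=1,lo=1
L=0*4+1=1  i=0*2+1=1

1,1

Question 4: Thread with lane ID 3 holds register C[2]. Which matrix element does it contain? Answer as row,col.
8,6

lane 3: gid=0 (3/4), tid=3 (3%4)
i=2: r=0+8=8, c=3*2+0=6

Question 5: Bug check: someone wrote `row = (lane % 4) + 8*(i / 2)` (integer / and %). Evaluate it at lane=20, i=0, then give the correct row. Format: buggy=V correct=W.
buggy=0 correct=5

`(lane % 4) + 8*(i / 2)`[20,0]=>0
20: grp=5,tig=0
[0] (5+0,0*2+0) = (5,0)
row: 0 vs 5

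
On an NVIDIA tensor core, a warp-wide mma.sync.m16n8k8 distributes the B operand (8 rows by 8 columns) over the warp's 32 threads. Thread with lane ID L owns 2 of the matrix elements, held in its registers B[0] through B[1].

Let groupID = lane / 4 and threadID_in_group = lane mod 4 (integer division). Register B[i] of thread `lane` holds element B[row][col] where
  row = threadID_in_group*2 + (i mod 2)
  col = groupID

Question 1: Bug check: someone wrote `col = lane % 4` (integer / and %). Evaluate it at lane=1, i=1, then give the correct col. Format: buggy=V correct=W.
`lane % 4`[1,1]->1
lane 1->1/4=0, 1 mod 4=1
i=1  r:2·1+1->3  c:0
col: 1 vs 0

buggy=1 correct=0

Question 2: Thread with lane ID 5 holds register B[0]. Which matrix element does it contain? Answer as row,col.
5: g=1,t=1
[0] (1*2+0,1) = (2,1)

2,1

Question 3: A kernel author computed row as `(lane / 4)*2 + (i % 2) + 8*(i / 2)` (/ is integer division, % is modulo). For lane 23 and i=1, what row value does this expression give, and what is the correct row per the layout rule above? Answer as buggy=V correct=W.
`(lane / 4)*2 + (i % 2) + 8*(i / 2)`[23,1]->11
23: gid=5,tid=3
[1] (3*2+1,5) = (7,5)
row: 11 vs 7

buggy=11 correct=7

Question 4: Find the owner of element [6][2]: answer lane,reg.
11,0

c:2=>grp=2  r:6=>tig=3,lo=0
L=2*4+3=11  i=0=0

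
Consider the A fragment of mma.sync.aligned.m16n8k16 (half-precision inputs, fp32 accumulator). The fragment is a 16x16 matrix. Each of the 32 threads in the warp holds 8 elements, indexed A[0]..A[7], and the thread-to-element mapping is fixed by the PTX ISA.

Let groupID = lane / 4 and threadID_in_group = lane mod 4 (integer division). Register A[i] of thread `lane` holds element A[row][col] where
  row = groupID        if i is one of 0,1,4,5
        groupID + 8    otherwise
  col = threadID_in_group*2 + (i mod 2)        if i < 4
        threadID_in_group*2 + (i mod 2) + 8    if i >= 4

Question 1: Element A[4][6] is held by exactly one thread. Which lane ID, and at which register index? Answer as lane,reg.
19,0

r=4->g=4,rb=0  c=6->cb=0,t=3,b0=0
L=4*4+3=19  i=0*4+0*2+0=0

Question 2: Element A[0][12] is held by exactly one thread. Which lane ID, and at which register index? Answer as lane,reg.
r: 0->gid=0,r8=0  c: 12->c8=1,tid=2,i&1=0
L=0*4+2=2  i=1*4+0*2+0=4

2,4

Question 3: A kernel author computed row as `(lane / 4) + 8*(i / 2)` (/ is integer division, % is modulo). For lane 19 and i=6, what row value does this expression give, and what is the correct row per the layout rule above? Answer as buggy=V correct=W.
`(lane / 4) + 8*(i / 2)`[19,6]⇒28
L=19⇒gr=19>>2=4, th=19&3=3
[6]⇒row 4+8=12  col 3·2+0+8=14
row: 28 vs 12

buggy=28 correct=12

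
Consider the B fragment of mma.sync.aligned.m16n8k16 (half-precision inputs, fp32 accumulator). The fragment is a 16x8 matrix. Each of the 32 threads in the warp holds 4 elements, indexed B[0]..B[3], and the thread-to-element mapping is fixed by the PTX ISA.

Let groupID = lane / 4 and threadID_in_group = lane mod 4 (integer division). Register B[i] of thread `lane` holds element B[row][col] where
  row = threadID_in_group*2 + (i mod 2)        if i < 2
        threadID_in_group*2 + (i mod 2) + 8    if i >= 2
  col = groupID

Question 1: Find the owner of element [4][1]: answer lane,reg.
c: 1->gid=1  r: 4->r8=0,tid=2,i&1=0
L=1*4+2=6  i=0*2+0=0

6,0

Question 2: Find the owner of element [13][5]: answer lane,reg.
22,3

c=5→G=5  r=13→rhi=1,T=2,p=1
L=5*4+2=22  i=1*2+1=3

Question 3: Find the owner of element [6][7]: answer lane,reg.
c: 7->gid=7  r: 6->r8=0,tid=3,i&1=0
L=7*4+3=31  i=0*2+0=0

31,0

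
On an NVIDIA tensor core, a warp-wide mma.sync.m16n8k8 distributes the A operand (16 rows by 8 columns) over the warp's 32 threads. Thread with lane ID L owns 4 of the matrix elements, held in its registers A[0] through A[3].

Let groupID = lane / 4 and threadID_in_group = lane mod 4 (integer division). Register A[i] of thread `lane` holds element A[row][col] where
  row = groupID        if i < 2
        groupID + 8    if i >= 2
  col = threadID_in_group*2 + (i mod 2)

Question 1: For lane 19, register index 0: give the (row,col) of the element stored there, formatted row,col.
L=19->g=19>>2=4, t=19&3=3
[0]->row 4+0=4  col 3·2+0=6

4,6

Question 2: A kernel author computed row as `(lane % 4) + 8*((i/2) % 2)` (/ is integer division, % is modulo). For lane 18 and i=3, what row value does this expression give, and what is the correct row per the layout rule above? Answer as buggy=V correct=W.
`(lane % 4) + 8*((i/2) % 2)`[18,3]→10
L=18→G=18>>2=4, T=18&3=2
[3]→row 4+8=12  col 2·2+1=5
row: 10 vs 12

buggy=10 correct=12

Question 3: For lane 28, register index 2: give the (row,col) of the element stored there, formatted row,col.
lane 28: G=7 (28/4), T=0 (28%4)
i=2: r=7+8=15, c=0*2+0=0

15,0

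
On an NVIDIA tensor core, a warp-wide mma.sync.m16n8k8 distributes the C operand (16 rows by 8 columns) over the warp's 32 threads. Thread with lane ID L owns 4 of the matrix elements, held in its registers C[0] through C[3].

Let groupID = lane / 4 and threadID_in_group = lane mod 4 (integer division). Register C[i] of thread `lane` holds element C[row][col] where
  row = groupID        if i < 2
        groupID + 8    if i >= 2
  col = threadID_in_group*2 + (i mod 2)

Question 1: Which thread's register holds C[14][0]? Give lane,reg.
24,2

r=14⇒gr=6,Rb=1  c=0⇒th=0,odd=0
L=6*4+0=24  i=1*2+0=2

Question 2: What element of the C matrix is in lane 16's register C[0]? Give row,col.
4,0

L=16⇒gr=16>>2=4, th=16&3=0
[0]⇒row 4+0=4  col 0·2+0=0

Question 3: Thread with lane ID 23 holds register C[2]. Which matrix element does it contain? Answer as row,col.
13,6

23: G=5,T=3
[2] (5+8,3*2+0) = (13,6)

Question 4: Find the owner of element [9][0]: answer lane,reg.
4,2

r:9=>grp=1,rB=1  c:0=>tig=0,lo=0
L=1*4+0=4  i=1*2+0=2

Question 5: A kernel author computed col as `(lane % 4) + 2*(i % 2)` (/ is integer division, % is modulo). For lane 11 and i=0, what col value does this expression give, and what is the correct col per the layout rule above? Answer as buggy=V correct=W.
buggy=3 correct=6

`(lane % 4) + 2*(i % 2)`[11,0]=>3
L=11=>grp=11>>2=2, tig=11&3=3
[0]=>row 2+0=2  col 3·2+0=6
col: 3 vs 6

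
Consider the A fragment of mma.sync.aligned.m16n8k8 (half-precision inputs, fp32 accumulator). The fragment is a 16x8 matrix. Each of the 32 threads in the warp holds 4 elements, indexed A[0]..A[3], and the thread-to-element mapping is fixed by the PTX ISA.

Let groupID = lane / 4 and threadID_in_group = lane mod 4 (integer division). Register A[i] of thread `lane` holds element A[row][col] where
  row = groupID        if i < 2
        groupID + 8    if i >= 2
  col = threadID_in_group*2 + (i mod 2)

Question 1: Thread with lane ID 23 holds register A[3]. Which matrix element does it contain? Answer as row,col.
23: G=5,T=3
[3] (5+8,3*2+1) = (13,7)

13,7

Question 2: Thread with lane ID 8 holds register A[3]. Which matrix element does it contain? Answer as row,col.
10,1

lane 8->8/4=2, 8 mod 4=0
i=3  r:2+8->10  c:2·0+1->1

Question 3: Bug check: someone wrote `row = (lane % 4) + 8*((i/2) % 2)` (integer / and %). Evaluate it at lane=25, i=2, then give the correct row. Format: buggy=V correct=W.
`(lane % 4) + 8*((i/2) % 2)`[25,2]->9
L=25->g=25>>2=6, t=25&3=1
[2]->row 6+8=14  col 1·2+0=2
row: 9 vs 14

buggy=9 correct=14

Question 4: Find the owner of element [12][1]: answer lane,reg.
r=12⇒gr=4,Rb=1  c=1⇒th=0,odd=1
L=4*4+0=16  i=1*2+1=3

16,3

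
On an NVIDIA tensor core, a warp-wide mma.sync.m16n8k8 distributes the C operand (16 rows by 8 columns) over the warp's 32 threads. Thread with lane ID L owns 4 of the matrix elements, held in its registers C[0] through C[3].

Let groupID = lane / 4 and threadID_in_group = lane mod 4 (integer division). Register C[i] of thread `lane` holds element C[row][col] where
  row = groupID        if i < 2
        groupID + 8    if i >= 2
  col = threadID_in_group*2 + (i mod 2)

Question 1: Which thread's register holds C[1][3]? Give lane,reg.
5,1

r: 1->gid=1,r8=0  c: 3->tid=1,i&1=1
L=1*4+1=5  i=0*2+1=1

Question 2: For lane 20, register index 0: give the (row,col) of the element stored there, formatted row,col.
20: grp=5,tig=0
[0] (5+0,0*2+0) = (5,0)

5,0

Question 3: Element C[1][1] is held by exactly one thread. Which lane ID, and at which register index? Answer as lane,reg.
4,1

r: 1->gid=1,r8=0  c: 1->tid=0,i&1=1
L=1*4+0=4  i=0*2+1=1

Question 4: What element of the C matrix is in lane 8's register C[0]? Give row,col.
L=8→G=8>>2=2, T=8&3=0
[0]→row 2+0=2  col 0·2+0=0

2,0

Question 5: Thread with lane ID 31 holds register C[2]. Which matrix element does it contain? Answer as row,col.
15,6

L=31=>grp=31>>2=7, tig=31&3=3
[2]=>row 7+8=15  col 3·2+0=6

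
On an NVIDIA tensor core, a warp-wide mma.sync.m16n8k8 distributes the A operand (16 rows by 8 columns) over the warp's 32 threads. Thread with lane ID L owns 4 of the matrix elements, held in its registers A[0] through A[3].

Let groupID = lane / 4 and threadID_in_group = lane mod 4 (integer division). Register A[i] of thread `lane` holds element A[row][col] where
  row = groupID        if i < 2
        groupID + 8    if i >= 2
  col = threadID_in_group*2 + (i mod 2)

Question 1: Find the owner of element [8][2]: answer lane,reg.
1,2

r: 8->gid=0,r8=1  c: 2->tid=1,i&1=0
L=0*4+1=1  i=1*2+0=2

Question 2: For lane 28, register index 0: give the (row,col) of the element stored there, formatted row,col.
28: gid=7,tid=0
[0] (7+0,0*2+0) = (7,0)

7,0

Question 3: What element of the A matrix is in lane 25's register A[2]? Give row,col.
14,2

25: grp=6,tig=1
[2] (6+8,1*2+0) = (14,2)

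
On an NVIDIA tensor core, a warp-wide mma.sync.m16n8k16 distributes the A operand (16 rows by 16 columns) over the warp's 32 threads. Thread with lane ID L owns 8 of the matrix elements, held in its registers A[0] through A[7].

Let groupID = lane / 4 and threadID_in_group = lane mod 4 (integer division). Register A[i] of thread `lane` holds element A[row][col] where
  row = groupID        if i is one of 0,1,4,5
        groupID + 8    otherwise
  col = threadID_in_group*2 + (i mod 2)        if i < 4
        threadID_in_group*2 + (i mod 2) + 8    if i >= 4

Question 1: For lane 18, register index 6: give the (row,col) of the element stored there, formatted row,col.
12,12

L=18⇒gr=18>>2=4, th=18&3=2
[6]⇒row 4+8=12  col 2·2+0+8=12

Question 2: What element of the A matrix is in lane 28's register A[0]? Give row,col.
28: g=7,t=0
[0] (7+0,0*2+0+0) = (7,0)

7,0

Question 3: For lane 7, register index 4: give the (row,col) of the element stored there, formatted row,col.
1,14

7: g=1,t=3
[4] (1+0,3*2+0+8) = (1,14)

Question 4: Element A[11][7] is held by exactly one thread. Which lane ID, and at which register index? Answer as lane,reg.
15,3

r=11⇒gr=3,Rb=1  c=7⇒Cb=0,th=3,odd=1
L=3*4+3=15  i=0*4+1*2+1=3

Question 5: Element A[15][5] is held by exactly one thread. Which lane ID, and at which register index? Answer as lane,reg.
r=15→G=7,rhi=1  c=5→chi=0,T=2,p=1
L=7*4+2=30  i=0*4+1*2+1=3

30,3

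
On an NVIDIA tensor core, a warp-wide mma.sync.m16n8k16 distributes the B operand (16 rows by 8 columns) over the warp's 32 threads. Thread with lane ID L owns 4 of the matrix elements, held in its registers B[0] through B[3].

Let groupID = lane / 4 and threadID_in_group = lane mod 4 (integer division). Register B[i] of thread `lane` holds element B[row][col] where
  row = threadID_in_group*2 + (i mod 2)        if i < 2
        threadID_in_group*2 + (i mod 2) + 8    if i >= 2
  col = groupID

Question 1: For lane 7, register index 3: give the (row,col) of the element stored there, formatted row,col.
lane 7: G=1 (7/4), T=3 (7%4)
i=3: r=3*2+1+8=15, c=G=1

15,1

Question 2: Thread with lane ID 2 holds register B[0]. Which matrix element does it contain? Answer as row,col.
4,0

lane 2: G=0 (2/4), T=2 (2%4)
i=0: r=2*2+0+0=4, c=G=0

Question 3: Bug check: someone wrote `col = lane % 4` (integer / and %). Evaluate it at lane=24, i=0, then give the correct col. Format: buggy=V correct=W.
`lane % 4`[24,0]→0
L=24→G=24>>2=6, T=24&3=0
[0]→row 0·2+0+0=0  col G=6
col: 0 vs 6

buggy=0 correct=6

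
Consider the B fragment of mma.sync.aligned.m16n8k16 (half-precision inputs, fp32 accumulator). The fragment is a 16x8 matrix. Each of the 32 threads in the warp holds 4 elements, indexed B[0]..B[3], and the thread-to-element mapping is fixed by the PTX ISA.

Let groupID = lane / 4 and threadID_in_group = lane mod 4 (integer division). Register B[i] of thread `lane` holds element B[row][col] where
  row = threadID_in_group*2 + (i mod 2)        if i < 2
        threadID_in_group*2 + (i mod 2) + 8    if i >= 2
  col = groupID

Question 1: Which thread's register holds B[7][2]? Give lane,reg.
c: 2->gid=2  r: 7->r8=0,tid=3,i&1=1
L=2*4+3=11  i=0*2+1=1

11,1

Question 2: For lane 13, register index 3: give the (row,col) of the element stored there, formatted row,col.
11,3

13: g=3,t=1
[3] (1*2+1+8,3) = (11,3)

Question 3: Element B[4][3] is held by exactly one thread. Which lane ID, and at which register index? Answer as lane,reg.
c=3⇒gr=3  r=4⇒Rb=0,th=2,odd=0
L=3*4+2=14  i=0*2+0=0

14,0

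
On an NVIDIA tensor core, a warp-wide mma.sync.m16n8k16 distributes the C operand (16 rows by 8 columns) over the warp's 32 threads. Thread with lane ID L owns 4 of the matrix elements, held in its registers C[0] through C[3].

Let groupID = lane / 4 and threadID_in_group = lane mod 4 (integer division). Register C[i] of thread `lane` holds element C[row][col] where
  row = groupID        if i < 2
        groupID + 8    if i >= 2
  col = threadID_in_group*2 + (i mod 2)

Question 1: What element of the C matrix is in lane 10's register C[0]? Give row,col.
2,4

lane 10→10/4=2, 10 mod 4=2
i=0  r:2+0→2  c:2·2+0→4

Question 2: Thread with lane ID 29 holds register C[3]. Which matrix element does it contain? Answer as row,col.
lane 29: grp=7 (29/4), tig=1 (29%4)
i=3: r=7+8=15, c=1*2+1=3

15,3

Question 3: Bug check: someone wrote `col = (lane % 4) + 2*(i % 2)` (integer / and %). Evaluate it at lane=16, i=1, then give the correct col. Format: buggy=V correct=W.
`(lane % 4) + 2*(i % 2)`[16,1]->2
L=16->g=16>>2=4, t=16&3=0
[1]->row 4+0=4  col 0·2+1=1
col: 2 vs 1

buggy=2 correct=1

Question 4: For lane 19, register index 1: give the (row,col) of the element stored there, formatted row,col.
19: G=4,T=3
[1] (4+0,3*2+1) = (4,7)

4,7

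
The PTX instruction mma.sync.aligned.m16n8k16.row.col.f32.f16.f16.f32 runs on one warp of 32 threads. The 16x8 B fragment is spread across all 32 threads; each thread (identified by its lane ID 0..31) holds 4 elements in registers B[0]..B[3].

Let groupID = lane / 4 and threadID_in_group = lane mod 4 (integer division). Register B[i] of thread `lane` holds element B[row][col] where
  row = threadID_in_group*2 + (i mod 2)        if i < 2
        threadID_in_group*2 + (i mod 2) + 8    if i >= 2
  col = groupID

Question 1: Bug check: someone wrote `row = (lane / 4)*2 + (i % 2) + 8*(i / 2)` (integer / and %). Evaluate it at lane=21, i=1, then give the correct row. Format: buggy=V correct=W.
`(lane / 4)*2 + (i % 2) + 8*(i / 2)`[21,1]->11
21: g=5,t=1
[1] (1*2+1+0,5) = (3,5)
row: 11 vs 3

buggy=11 correct=3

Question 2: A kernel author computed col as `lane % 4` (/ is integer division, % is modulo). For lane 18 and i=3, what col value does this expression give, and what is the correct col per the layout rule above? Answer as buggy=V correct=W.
buggy=2 correct=4

`lane % 4`[18,3]⇒2
L=18⇒gr=18>>2=4, th=18&3=2
[3]⇒row 2·2+1+8=13  col gr=4
col: 2 vs 4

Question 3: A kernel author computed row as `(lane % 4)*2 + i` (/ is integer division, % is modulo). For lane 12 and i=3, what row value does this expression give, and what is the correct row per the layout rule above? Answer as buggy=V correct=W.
`(lane % 4)*2 + i`[12,3]⇒3
L=12⇒gr=12>>2=3, th=12&3=0
[3]⇒row 0·2+1+8=9  col gr=3
row: 3 vs 9

buggy=3 correct=9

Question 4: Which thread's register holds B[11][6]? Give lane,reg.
25,3

c=6->g=6  r=11->rb=1,t=1,b0=1
L=6*4+1=25  i=1*2+1=3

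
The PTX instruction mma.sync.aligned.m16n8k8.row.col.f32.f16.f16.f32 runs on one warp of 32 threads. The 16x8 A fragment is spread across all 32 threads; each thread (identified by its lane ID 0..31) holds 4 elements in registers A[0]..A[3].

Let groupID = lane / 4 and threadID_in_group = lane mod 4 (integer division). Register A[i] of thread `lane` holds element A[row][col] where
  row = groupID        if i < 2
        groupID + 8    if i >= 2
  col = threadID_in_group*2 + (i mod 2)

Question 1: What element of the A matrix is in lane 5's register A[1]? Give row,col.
1,3

lane 5→5/4=1, 5 mod 4=1
i=1  r:1+0→1  c:2·1+1→3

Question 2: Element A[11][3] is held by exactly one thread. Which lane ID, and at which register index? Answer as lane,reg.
r: 11->gid=3,r8=1  c: 3->tid=1,i&1=1
L=3*4+1=13  i=1*2+1=3

13,3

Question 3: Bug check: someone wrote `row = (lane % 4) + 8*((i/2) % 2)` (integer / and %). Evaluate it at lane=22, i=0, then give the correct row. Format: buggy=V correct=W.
`(lane % 4) + 8*((i/2) % 2)`[22,0]⇒2
L=22⇒gr=22>>2=5, th=22&3=2
[0]⇒row 5+0=5  col 2·2+0=4
row: 2 vs 5

buggy=2 correct=5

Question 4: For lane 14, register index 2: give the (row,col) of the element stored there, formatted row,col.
11,4

lane 14: gr=3 (14/4), th=2 (14%4)
i=2: r=3+8=11, c=2*2+0=4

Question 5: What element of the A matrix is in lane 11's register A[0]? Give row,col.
2,6

11: gr=2,th=3
[0] (2+0,3*2+0) = (2,6)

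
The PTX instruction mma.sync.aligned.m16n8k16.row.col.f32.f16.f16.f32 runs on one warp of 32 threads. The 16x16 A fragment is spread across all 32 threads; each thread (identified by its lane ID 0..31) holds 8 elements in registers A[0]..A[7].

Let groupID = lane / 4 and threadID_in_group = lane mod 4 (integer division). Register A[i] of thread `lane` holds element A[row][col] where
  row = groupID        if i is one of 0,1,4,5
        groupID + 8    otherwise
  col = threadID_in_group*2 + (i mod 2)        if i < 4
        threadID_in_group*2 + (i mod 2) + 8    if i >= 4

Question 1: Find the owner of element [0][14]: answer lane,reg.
r=0⇒gr=0,Rb=0  c=14⇒Cb=1,th=3,odd=0
L=0*4+3=3  i=1*4+0*2+0=4

3,4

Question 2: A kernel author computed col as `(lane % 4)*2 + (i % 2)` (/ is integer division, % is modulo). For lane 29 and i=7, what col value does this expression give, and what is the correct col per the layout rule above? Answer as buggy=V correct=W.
`(lane % 4)*2 + (i % 2)`[29,7]⇒3
29: gr=7,th=1
[7] (7+8,1*2+1+8) = (15,11)
col: 3 vs 11

buggy=3 correct=11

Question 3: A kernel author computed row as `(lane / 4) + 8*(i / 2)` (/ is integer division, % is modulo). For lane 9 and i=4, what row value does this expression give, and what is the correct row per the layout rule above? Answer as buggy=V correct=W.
`(lane / 4) + 8*(i / 2)`[9,4]->18
lane 9->9/4=2, 9 mod 4=1
i=4  r:2+0->2  c:2·1+0+8->10
row: 18 vs 2

buggy=18 correct=2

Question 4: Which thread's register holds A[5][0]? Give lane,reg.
20,0

r:5=>grp=5,rB=0  c:0=>cB=0,tig=0,lo=0
L=5*4+0=20  i=0*4+0*2+0=0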